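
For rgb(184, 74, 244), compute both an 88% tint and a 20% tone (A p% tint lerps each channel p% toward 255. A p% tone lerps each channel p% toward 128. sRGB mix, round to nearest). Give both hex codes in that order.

#F6E9FE, #AD55DD

88% tint:
  R: 184 + 62.48 = 246.48 → 246
  G: 74 + 0.88×(255−74) = 74 + 159.28 = 233.28 → 233
  B: 244 + 0.88×(255−244) = 244 + 9.68 = 253.68 → 254
  → #F6E9FE
20% tone:
  R: 184 − 11.2 = 172.8 → 173
  G: 74 + 0.2×(128−74) = 74 + 10.8 = 84.8 → 85
  B: 244 + 0.2×(128−244) = 244 − 23.2 = 220.8 → 221
  → #AD55DD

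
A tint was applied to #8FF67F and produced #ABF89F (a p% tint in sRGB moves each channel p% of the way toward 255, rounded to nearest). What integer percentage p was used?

25%

#8FF67F is rgb(143, 246, 127); #ABF89F is rgb(171, 248, 159).
On the B channel (widest range): 159 ≈ 127 + (p/100)(255 − 127), so p ≈ 100×(159 − 127)/(255 − 127) = 3200/128 = 25.00.
p = 25 reproduces all three channels after rounding.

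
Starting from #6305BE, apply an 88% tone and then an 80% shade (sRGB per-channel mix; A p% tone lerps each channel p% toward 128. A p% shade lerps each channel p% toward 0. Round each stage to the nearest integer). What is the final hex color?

#6305BE is rgb(99, 5, 190).
An 88% tone moves each channel 88% toward 128:
  R: 99 + 0.88×(128−99) = 99 + 25.52 = 124.52 → 125
  G: 5 + 108.24 = 113.24 → 113
  B: 190 + 0.88×(128−190) = 190 − 54.56 = 135.44 → 135
After the tone: rgb(125, 113, 135) = #7D7187.
An 80% shade moves each channel 80% toward 0:
  R: 125 + 0.8×(0−125) = 125 − 100 = 25 → 25
  G: 113 + 0.8×(0−113) = 113 − 90.4 = 22.6 → 23
  B: 135 + 0.8×(0−135) = 135 − 108 = 27 → 27
rgb(25, 23, 27) = #19171B.

#19171B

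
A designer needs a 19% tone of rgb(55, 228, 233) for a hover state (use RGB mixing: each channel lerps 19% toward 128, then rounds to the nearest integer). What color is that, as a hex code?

#45d1d5

Lerp each channel 19% toward 128:
  R: 55 + 13.87 = 68.87 → 69
  G: 228 − 19 = 209 → 209
  B: 233 + 0.19×(128−233) = 233 − 19.95 = 213.05 → 213
rgb(69, 209, 213) = #45d1d5.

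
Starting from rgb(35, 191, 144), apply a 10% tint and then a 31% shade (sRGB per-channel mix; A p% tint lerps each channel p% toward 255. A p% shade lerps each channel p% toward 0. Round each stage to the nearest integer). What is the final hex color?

#27886B

Lerp each channel 10% toward 255:
  R: 35 + 22 = 57 → 57
  G: 191 + 0.1×(255−191) = 191 + 6.4 = 197.4 → 197
  B: 144 + 0.1×(255−144) = 144 + 11.1 = 155.1 → 155
After the tint: rgb(57, 197, 155) = #39C59B.
Per channel, c → c + 0.31(0 − c):
  R: 57 + 0.31×(0−57) = 57 − 17.67 = 39.33 → 39
  G: 197 − 61.07 = 135.93 → 136
  B: 155 − 48.05 = 106.95 → 107
rgb(39, 136, 107) = #27886B.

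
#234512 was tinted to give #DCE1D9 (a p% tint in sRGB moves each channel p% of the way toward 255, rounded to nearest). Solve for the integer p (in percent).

84%

#234512 is rgb(35, 69, 18); #DCE1D9 is rgb(220, 225, 217).
On the B channel (widest range): 217 ≈ 18 + (p/100)(255 − 18), so p ≈ 100×(217 − 18)/(255 − 18) = 19900/237 = 83.97.
p = 84 reproduces all three channels after rounding.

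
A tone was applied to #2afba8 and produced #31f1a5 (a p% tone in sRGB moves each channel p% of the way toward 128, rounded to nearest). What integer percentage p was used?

#2afba8 is rgb(42, 251, 168); #31f1a5 is rgb(49, 241, 165).
On the G channel (widest range): 241 ≈ 251 + (p/100)(128 − 251), so p ≈ 100×(241 − 251)/(128 − 251) = -1000/-123 = 8.13.
p = 8 reproduces all three channels after rounding.

8%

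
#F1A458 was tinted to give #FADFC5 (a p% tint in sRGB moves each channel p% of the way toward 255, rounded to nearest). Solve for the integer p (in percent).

#F1A458 is rgb(241, 164, 88); #FADFC5 is rgb(250, 223, 197).
On the B channel (widest range): 197 ≈ 88 + (p/100)(255 − 88), so p ≈ 100×(197 − 88)/(255 − 88) = 10900/167 = 65.27.
p = 65 reproduces all three channels after rounding.

65%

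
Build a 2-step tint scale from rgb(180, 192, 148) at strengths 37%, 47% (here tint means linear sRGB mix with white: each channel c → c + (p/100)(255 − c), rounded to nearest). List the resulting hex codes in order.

37%: (180 + 27.75 = 207.75→208, 192 + 23.31 = 215.31→215, 148 + 39.59 = 187.59→188) → #d0d7bc
47%: (180 + 35.25 = 215.25→215, 192 + 29.61 = 221.61→222, 148 + 50.29 = 198.29→198) → #d7dec6

#d0d7bc, #d7dec6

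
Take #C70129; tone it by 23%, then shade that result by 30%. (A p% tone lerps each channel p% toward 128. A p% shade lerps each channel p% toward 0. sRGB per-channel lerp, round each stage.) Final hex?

#80152B

#C70129 is rgb(199, 1, 41).
Lerp each channel 23% toward 128:
  R: 199 + 0.23×(128−199) = 199 − 16.33 = 182.67 → 183
  G: 1 + 29.21 = 30.21 → 30
  B: 41 + 0.23×(128−41) = 41 + 20.01 = 61.01 → 61
After the tone: rgb(183, 30, 61) = #B71E3D.
Per channel, c → c + 0.3(0 − c):
  R: 183 + 0.3×(0−183) = 183 − 54.9 = 128.1 → 128
  G: 30 − 9 = 21 → 21
  B: 61 − 18.3 = 42.7 → 43
rgb(128, 21, 43) = #80152B.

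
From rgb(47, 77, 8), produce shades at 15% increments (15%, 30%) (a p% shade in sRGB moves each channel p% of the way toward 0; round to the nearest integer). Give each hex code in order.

15%: (47 − 7.05 = 39.95→40, 77 − 11.55 = 65.45→65, 8 − 1.2 = 6.8→7) → #284107
30%: (47 − 14.1 = 32.9→33, 77 − 23.1 = 53.9→54, 8 − 2.4 = 5.6→6) → #213606

#284107, #213606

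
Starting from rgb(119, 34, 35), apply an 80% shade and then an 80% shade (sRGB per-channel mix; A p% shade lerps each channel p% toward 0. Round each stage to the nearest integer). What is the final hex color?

An 80% shade moves each channel 80% toward 0:
  R: 119 + 0.8×(0−119) = 119 − 95.2 = 23.8 → 24
  G: 34 + 0.8×(0−34) = 34 − 27.2 = 6.8 → 7
  B: 35 + 0.8×(0−35) = 35 − 28 = 7 → 7
After the shade: rgb(24, 7, 7) = #180707.
Lerp each channel 80% toward 0:
  R: 24 − 19.2 = 4.8 → 5
  G: 7 + 0.8×(0−7) = 7 − 5.6 = 1.4 → 1
  B: 7 + 0.8×(0−7) = 7 − 5.6 = 1.4 → 1
rgb(5, 1, 1) = #050101.

#050101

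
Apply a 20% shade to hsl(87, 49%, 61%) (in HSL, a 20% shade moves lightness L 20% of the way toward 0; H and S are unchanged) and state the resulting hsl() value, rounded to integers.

hsl(87, 49%, 49%)

L moves 20% from 61 toward 0: 61 − 12.2 = 48.8 → 49.
H and S are unchanged.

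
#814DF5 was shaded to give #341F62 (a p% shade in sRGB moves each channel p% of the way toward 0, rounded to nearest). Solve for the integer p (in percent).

#814DF5 is rgb(129, 77, 245); #341F62 is rgb(52, 31, 98).
On the B channel (widest range): 98 ≈ 245 + (p/100)(0 − 245), so p ≈ 100×(98 − 245)/(0 − 245) = -14700/-245 = 60.00.
p = 60 reproduces all three channels after rounding.

60%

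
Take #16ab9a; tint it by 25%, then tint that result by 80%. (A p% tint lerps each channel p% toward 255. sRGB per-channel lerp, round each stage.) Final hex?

#dcf2f0

#16ab9a is rgb(22, 171, 154).
Lerp each channel 25% toward 255:
  R: 22 + 58.25 = 80.25 → 80
  G: 171 + 0.25×(255−171) = 171 + 21 = 192 → 192
  B: 154 + 25.25 = 179.25 → 179
After the tint: rgb(80, 192, 179) = #50c0b3.
Lerp each channel 80% toward 255:
  R: 80 + 0.8×(255−80) = 80 + 140 = 220 → 220
  G: 192 + 0.8×(255−192) = 192 + 50.4 = 242.4 → 242
  B: 179 + 0.8×(255−179) = 179 + 60.8 = 239.8 → 240
rgb(220, 242, 240) = #dcf2f0.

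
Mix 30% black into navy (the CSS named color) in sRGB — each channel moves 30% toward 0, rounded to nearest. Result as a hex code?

CSS navy is rgb(0, 0, 128).
A 30% shade moves each channel 30% toward 0:
  R: 0 + 0.3×(0−0) = 0 + 0 = 0 → 0
  G: 0 + 0 = 0 → 0
  B: 128 + 0.3×(0−128) = 128 − 38.4 = 89.6 → 90
rgb(0, 0, 90) = #00005A.

#00005A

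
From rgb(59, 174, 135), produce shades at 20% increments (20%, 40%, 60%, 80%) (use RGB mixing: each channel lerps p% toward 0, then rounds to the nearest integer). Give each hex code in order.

#2F8B6C, #236851, #184636, #0C231B

20%: (59 − 11.8 = 47.2→47, 174 − 34.8 = 139.2→139, 135 − 27 = 108→108) → #2F8B6C
40%: (59 − 23.6 = 35.4→35, 174 − 69.6 = 104.4→104, 135 − 54 = 81→81) → #236851
60%: (59 − 35.4 = 23.6→24, 174 − 104.4 = 69.6→70, 135 − 81 = 54→54) → #184636
80%: (59 − 47.2 = 11.8→12, 174 − 139.2 = 34.8→35, 135 − 108 = 27→27) → #0C231B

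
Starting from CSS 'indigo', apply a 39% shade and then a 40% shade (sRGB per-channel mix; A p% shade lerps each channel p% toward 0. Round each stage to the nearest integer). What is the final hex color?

CSS indigo is rgb(75, 0, 130).
Lerp each channel 39% toward 0:
  R: 75 − 29.25 = 45.75 → 46
  G: 0 + 0 = 0 → 0
  B: 130 + 0.39×(0−130) = 130 − 50.7 = 79.3 → 79
After the shade: rgb(46, 0, 79) = #2e004f.
Per channel, c → c + 0.4(0 − c):
  R: 46 − 18.4 = 27.6 → 28
  G: 0 + 0.4×(0−0) = 0 + 0 = 0 → 0
  B: 79 − 31.6 = 47.4 → 47
rgb(28, 0, 47) = #1c002f.

#1c002f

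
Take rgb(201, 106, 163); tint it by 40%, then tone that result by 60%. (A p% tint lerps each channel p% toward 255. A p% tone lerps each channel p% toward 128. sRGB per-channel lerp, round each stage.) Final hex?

#A68F9D

A 40% tint moves each channel 40% toward 255:
  R: 201 + 21.6 = 222.6 → 223
  G: 106 + 0.4×(255−106) = 106 + 59.6 = 165.6 → 166
  B: 163 + 0.4×(255−163) = 163 + 36.8 = 199.8 → 200
After the tint: rgb(223, 166, 200) = #DFA6C8.
Lerp each channel 60% toward 128:
  R: 223 + 0.6×(128−223) = 223 − 57 = 166 → 166
  G: 166 + 0.6×(128−166) = 166 − 22.8 = 143.2 → 143
  B: 200 − 43.2 = 156.8 → 157
rgb(166, 143, 157) = #A68F9D.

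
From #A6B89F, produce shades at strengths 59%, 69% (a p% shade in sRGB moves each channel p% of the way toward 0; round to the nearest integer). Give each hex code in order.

#444B41, #333931

#A6B89F is rgb(166, 184, 159).
59%: (166 − 97.94 = 68.06→68, 184 − 108.56 = 75.44→75, 159 − 93.81 = 65.19→65) → #444B41
69%: (166 − 114.54 = 51.46→51, 184 − 126.96 = 57.04→57, 159 − 109.71 = 49.29→49) → #333931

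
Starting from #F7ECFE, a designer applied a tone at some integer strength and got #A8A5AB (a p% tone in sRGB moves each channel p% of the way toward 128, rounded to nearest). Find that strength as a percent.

66%

#F7ECFE is rgb(247, 236, 254); #A8A5AB is rgb(168, 165, 171).
On the B channel (widest range): 171 ≈ 254 + (p/100)(128 − 254), so p ≈ 100×(171 − 254)/(128 − 254) = -8300/-126 = 65.87.
p = 66 reproduces all three channels after rounding.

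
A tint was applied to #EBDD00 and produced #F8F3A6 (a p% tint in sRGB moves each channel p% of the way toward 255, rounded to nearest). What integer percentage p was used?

65%

#EBDD00 is rgb(235, 221, 0); #F8F3A6 is rgb(248, 243, 166).
On the B channel (widest range): 166 ≈ 0 + (p/100)(255 − 0), so p ≈ 100×(166 − 0)/(255 − 0) = 16600/255 = 65.10.
p = 65 reproduces all three channels after rounding.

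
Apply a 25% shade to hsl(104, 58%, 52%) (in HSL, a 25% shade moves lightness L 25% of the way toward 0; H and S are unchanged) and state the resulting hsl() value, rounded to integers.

L moves 25% from 52 toward 0: 52 − 13 = 39 → 39.
H and S are unchanged.

hsl(104, 58%, 39%)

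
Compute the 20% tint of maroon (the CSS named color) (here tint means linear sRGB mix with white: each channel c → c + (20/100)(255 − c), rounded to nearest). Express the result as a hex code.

CSS maroon is rgb(128, 0, 0).
Per channel, c → c + 0.2(255 − c):
  R: 128 + 25.4 = 153.4 → 153
  G: 0 + 0.2×(255−0) = 0 + 51 = 51 → 51
  B: 0 + 51 = 51 → 51
rgb(153, 51, 51) = #993333.

#993333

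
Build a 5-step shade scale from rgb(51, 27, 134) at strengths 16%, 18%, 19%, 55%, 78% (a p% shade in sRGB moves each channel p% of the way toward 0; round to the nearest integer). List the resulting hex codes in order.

16%: (51 − 8.16 = 42.84→43, 27 − 4.32 = 22.68→23, 134 − 21.44 = 112.56→113) → #2B1771
18%: (51 − 9.18 = 41.82→42, 27 − 4.86 = 22.14→22, 134 − 24.12 = 109.88→110) → #2A166E
19%: (51 − 9.69 = 41.31→41, 27 − 5.13 = 21.87→22, 134 − 25.46 = 108.54→109) → #29166D
55%: (51 − 28.05 = 22.95→23, 27 − 14.85 = 12.15→12, 134 − 73.7 = 60.3→60) → #170C3C
78%: (51 − 39.78 = 11.22→11, 27 − 21.06 = 5.94→6, 134 − 104.52 = 29.48→29) → #0B061D

#2B1771, #2A166E, #29166D, #170C3C, #0B061D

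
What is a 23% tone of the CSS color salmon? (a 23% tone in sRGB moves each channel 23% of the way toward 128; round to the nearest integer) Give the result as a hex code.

#de8075

CSS salmon is rgb(250, 128, 114).
Per channel, c → c + 0.23(128 − c):
  R: 250 + 0.23×(128−250) = 250 − 28.06 = 221.94 → 222
  G: 128 + 0 = 128 → 128
  B: 114 + 0.23×(128−114) = 114 + 3.22 = 117.22 → 117
rgb(222, 128, 117) = #de8075.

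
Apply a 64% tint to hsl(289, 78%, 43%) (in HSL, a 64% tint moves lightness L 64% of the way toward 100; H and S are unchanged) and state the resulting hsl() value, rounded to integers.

hsl(289, 78%, 79%)

L moves 64% from 43 toward 100: 43 + 36.48 = 79.48 → 79.
H and S are unchanged.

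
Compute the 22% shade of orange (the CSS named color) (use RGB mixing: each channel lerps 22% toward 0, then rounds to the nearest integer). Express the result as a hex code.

#C78100

CSS orange is rgb(255, 165, 0).
Lerp each channel 22% toward 0:
  R: 255 − 56.1 = 198.9 → 199
  G: 165 + 0.22×(0−165) = 165 − 36.3 = 128.7 → 129
  B: 0 + 0 = 0 → 0
rgb(199, 129, 0) = #C78100.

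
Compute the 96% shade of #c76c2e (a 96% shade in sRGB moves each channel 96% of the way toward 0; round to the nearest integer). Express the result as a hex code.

#080402

#c76c2e is rgb(199, 108, 46).
Lerp each channel 96% toward 0:
  R: 199 + 0.96×(0−199) = 199 − 191.04 = 7.96 → 8
  G: 108 + 0.96×(0−108) = 108 − 103.68 = 4.32 → 4
  B: 46 + 0.96×(0−46) = 46 − 44.16 = 1.84 → 2
rgb(8, 4, 2) = #080402.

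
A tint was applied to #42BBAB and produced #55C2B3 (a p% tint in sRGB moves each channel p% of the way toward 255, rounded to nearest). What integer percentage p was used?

10%

#42BBAB is rgb(66, 187, 171); #55C2B3 is rgb(85, 194, 179).
On the R channel (widest range): 85 ≈ 66 + (p/100)(255 − 66), so p ≈ 100×(85 − 66)/(255 − 66) = 1900/189 = 10.05.
p = 10 reproduces all three channels after rounding.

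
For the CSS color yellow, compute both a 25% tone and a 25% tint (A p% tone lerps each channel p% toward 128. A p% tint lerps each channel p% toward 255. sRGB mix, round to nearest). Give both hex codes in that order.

CSS yellow is rgb(255, 255, 0).
25% tone:
  R: 255 + 0.25×(128−255) = 255 − 31.75 = 223.25 → 223
  G: 255 + 0.25×(128−255) = 255 − 31.75 = 223.25 → 223
  B: 0 + 32 = 32 → 32
  → #dfdf20
25% tint:
  R: 255 + 0.25×(255−255) = 255 + 0 = 255 → 255
  G: 255 + 0.25×(255−255) = 255 + 0 = 255 → 255
  B: 0 + 0.25×(255−0) = 0 + 63.75 = 63.75 → 64
  → #ffff40

#dfdf20, #ffff40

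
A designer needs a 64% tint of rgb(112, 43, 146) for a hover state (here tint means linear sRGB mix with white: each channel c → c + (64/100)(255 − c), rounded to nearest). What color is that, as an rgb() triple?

rgb(204, 179, 216)

A 64% tint moves each channel 64% toward 255:
  R: 112 + 0.64×(255−112) = 112 + 91.52 = 203.52 → 204
  G: 43 + 0.64×(255−43) = 43 + 135.68 = 178.68 → 179
  B: 146 + 69.76 = 215.76 → 216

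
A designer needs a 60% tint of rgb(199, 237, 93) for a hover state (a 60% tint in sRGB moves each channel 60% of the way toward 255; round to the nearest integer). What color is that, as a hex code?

Per channel, c → c + 0.6(255 − c):
  R: 199 + 0.6×(255−199) = 199 + 33.6 = 232.6 → 233
  G: 237 + 0.6×(255−237) = 237 + 10.8 = 247.8 → 248
  B: 93 + 0.6×(255−93) = 93 + 97.2 = 190.2 → 190
rgb(233, 248, 190) = #e9f8be.

#e9f8be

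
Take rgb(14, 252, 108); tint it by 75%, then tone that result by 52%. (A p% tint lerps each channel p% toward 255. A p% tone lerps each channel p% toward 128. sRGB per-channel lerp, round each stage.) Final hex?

Lerp each channel 75% toward 255:
  R: 14 + 180.75 = 194.75 → 195
  G: 252 + 2.25 = 254.25 → 254
  B: 108 + 0.75×(255−108) = 108 + 110.25 = 218.25 → 218
After the tint: rgb(195, 254, 218) = #C3FEDA.
Per channel, c → c + 0.52(128 − c):
  R: 195 + 0.52×(128−195) = 195 − 34.84 = 160.16 → 160
  G: 254 − 65.52 = 188.48 → 188
  B: 218 + 0.52×(128−218) = 218 − 46.8 = 171.2 → 171
rgb(160, 188, 171) = #A0BCAB.

#A0BCAB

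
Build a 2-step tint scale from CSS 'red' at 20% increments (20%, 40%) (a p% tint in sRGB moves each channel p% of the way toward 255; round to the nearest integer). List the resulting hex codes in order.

CSS red is rgb(255, 0, 0).
20%: (255→255, 0 + 51 = 51→51, 0 + 51 = 51→51) → #FF3333
40%: (255→255, 0 + 102 = 102→102, 0 + 102 = 102→102) → #FF6666

#FF3333, #FF6666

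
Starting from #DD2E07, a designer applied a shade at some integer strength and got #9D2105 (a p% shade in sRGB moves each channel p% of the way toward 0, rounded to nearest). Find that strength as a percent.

#DD2E07 is rgb(221, 46, 7); #9D2105 is rgb(157, 33, 5).
On the R channel (widest range): 157 ≈ 221 + (p/100)(0 − 221), so p ≈ 100×(157 − 221)/(0 − 221) = -6400/-221 = 28.96.
p = 29 reproduces all three channels after rounding.

29%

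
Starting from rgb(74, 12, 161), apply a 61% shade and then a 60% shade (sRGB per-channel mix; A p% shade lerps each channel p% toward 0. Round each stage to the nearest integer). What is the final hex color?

Lerp each channel 61% toward 0:
  R: 74 + 0.61×(0−74) = 74 − 45.14 = 28.86 → 29
  G: 12 + 0.61×(0−12) = 12 − 7.32 = 4.68 → 5
  B: 161 − 98.21 = 62.79 → 63
After the shade: rgb(29, 5, 63) = #1d053f.
Lerp each channel 60% toward 0:
  R: 29 + 0.6×(0−29) = 29 − 17.4 = 11.6 → 12
  G: 5 + 0.6×(0−5) = 5 − 3 = 2 → 2
  B: 63 + 0.6×(0−63) = 63 − 37.8 = 25.2 → 25
rgb(12, 2, 25) = #0c0219.

#0c0219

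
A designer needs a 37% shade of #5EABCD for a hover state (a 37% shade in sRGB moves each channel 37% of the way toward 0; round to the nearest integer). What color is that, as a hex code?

#3B6C81

#5EABCD is rgb(94, 171, 205).
Lerp each channel 37% toward 0:
  R: 94 − 34.78 = 59.22 → 59
  G: 171 − 63.27 = 107.73 → 108
  B: 205 − 75.85 = 129.15 → 129
rgb(59, 108, 129) = #3B6C81.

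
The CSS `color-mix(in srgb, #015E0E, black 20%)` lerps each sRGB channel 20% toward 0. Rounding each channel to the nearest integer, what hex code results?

#014B0B

#015E0E is rgb(1, 94, 14).
Per channel, c → c + 0.2(0 − c):
  R: 1 + 0.2×(0−1) = 1 − 0.2 = 0.8 → 1
  G: 94 + 0.2×(0−94) = 94 − 18.8 = 75.2 → 75
  B: 14 − 2.8 = 11.2 → 11
rgb(1, 75, 11) = #014B0B.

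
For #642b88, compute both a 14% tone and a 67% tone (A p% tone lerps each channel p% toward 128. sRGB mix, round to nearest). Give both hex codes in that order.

#683787, #776483

#642b88 is rgb(100, 43, 136).
14% tone:
  R: 100 + 3.92 = 103.92 → 104
  G: 43 + 0.14×(128−43) = 43 + 11.9 = 54.9 → 55
  B: 136 + 0.14×(128−136) = 136 − 1.12 = 134.88 → 135
  → #683787
67% tone:
  R: 100 + 0.67×(128−100) = 100 + 18.76 = 118.76 → 119
  G: 43 + 0.67×(128−43) = 43 + 56.95 = 99.95 → 100
  B: 136 + 0.67×(128−136) = 136 − 5.36 = 130.64 → 131
  → #776483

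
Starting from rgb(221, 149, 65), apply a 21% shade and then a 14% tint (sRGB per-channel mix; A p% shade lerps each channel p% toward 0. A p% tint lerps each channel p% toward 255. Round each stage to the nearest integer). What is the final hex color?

Per channel, c → c + 0.21(0 − c):
  R: 221 + 0.21×(0−221) = 221 − 46.41 = 174.59 → 175
  G: 149 + 0.21×(0−149) = 149 − 31.29 = 117.71 → 118
  B: 65 − 13.65 = 51.35 → 51
After the shade: rgb(175, 118, 51) = #AF7633.
A 14% tint moves each channel 14% toward 255:
  R: 175 + 0.14×(255−175) = 175 + 11.2 = 186.2 → 186
  G: 118 + 0.14×(255−118) = 118 + 19.18 = 137.18 → 137
  B: 51 + 0.14×(255−51) = 51 + 28.56 = 79.56 → 80
rgb(186, 137, 80) = #BA8950.

#BA8950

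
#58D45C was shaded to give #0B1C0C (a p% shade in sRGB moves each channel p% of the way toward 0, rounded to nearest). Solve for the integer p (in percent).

87%

#58D45C is rgb(88, 212, 92); #0B1C0C is rgb(11, 28, 12).
On the G channel (widest range): 28 ≈ 212 + (p/100)(0 − 212), so p ≈ 100×(28 − 212)/(0 − 212) = -18400/-212 = 86.79.
p = 87 reproduces all three channels after rounding.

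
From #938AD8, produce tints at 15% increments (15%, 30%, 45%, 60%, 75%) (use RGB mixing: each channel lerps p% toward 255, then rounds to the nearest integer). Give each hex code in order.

#938AD8 is rgb(147, 138, 216).
15%: (147 + 16.2 = 163.2→163, 138 + 17.55 = 155.55→156, 216 + 5.85 = 221.85→222) → #A39CDE
30%: (147 + 32.4 = 179.4→179, 138 + 35.1 = 173.1→173, 216 + 11.7 = 227.7→228) → #B3ADE4
45%: (147 + 48.6 = 195.6→196, 138 + 52.65 = 190.65→191, 216 + 17.55 = 233.55→234) → #C4BFEA
60%: (147 + 64.8 = 211.8→212, 138 + 70.2 = 208.2→208, 216 + 23.4 = 239.4→239) → #D4D0EF
75%: (147 + 81 = 228→228, 138 + 87.75 = 225.75→226, 216 + 29.25 = 245.25→245) → #E4E2F5

#A39CDE, #B3ADE4, #C4BFEA, #D4D0EF, #E4E2F5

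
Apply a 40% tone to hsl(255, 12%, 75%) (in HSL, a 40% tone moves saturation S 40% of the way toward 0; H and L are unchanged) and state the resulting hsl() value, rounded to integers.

hsl(255, 7%, 75%)

S moves 40% from 12 toward 0: 12 − 4.8 = 7.2 → 7.
H and L are unchanged.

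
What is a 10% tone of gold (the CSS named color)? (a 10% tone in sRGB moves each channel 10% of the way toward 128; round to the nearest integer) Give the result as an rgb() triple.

CSS gold is rgb(255, 215, 0).
Lerp each channel 10% toward 128:
  R: 255 + 0.1×(128−255) = 255 − 12.7 = 242.3 → 242
  G: 215 + 0.1×(128−215) = 215 − 8.7 = 206.3 → 206
  B: 0 + 12.8 = 12.8 → 13

rgb(242, 206, 13)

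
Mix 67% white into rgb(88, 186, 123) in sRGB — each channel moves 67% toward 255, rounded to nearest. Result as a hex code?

Lerp each channel 67% toward 255:
  R: 88 + 0.67×(255−88) = 88 + 111.89 = 199.89 → 200
  G: 186 + 46.23 = 232.23 → 232
  B: 123 + 0.67×(255−123) = 123 + 88.44 = 211.44 → 211
rgb(200, 232, 211) = #c8e8d3.

#c8e8d3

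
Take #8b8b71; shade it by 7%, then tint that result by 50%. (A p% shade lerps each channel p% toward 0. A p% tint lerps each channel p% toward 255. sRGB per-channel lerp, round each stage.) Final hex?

#8b8b71 is rgb(139, 139, 113).
Per channel, c → c + 0.07(0 − c):
  R: 139 + 0.07×(0−139) = 139 − 9.73 = 129.27 → 129
  G: 139 − 9.73 = 129.27 → 129
  B: 113 + 0.07×(0−113) = 113 − 7.91 = 105.09 → 105
After the shade: rgb(129, 129, 105) = #818169.
Lerp each channel 50% toward 255:
  R: 129 + 63 = 192 → 192
  G: 129 + 63 = 192 → 192
  B: 105 + 0.5×(255−105) = 105 + 75 = 180 → 180
rgb(192, 192, 180) = #c0c0b4.

#c0c0b4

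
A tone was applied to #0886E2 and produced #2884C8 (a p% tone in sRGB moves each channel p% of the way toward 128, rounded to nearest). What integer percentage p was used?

27%

#0886E2 is rgb(8, 134, 226); #2884C8 is rgb(40, 132, 200).
On the R channel (widest range): 40 ≈ 8 + (p/100)(128 − 8), so p ≈ 100×(40 − 8)/(128 − 8) = 3200/120 = 26.67.
p = 27 reproduces all three channels after rounding.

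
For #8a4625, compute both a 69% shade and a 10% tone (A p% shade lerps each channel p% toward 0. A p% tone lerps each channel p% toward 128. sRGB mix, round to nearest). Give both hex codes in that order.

#2b160b, #894c2e

#8a4625 is rgb(138, 70, 37).
69% shade:
  R: 138 − 95.22 = 42.78 → 43
  G: 70 − 48.3 = 21.7 → 22
  B: 37 − 25.53 = 11.47 → 11
  → #2b160b
10% tone:
  R: 138 − 1 = 137 → 137
  G: 70 + 0.1×(128−70) = 70 + 5.8 = 75.8 → 76
  B: 37 + 9.1 = 46.1 → 46
  → #894c2e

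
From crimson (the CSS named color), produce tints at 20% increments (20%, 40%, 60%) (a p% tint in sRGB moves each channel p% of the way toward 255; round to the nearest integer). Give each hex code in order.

CSS crimson is rgb(220, 20, 60).
20%: (220 + 7 = 227→227, 20 + 47 = 67→67, 60 + 39 = 99→99) → #e34363
40%: (220 + 14 = 234→234, 20 + 94 = 114→114, 60 + 78 = 138→138) → #ea728a
60%: (220 + 21 = 241→241, 20 + 141 = 161→161, 60 + 117 = 177→177) → #f1a1b1

#e34363, #ea728a, #f1a1b1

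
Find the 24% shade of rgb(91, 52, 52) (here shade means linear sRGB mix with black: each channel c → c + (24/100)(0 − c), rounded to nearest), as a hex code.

Lerp each channel 24% toward 0:
  R: 91 − 21.84 = 69.16 → 69
  G: 52 + 0.24×(0−52) = 52 − 12.48 = 39.52 → 40
  B: 52 + 0.24×(0−52) = 52 − 12.48 = 39.52 → 40
rgb(69, 40, 40) = #452828.

#452828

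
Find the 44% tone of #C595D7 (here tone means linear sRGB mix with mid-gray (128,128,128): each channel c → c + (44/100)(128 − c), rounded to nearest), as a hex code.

#A78CB1

#C595D7 is rgb(197, 149, 215).
Lerp each channel 44% toward 128:
  R: 197 + 0.44×(128−197) = 197 − 30.36 = 166.64 → 167
  G: 149 − 9.24 = 139.76 → 140
  B: 215 + 0.44×(128−215) = 215 − 38.28 = 176.72 → 177
rgb(167, 140, 177) = #A78CB1.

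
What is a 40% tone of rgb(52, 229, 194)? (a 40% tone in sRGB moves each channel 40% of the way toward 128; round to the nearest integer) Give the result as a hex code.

#52bda8

A 40% tone moves each channel 40% toward 128:
  R: 52 + 0.4×(128−52) = 52 + 30.4 = 82.4 → 82
  G: 229 − 40.4 = 188.6 → 189
  B: 194 + 0.4×(128−194) = 194 − 26.4 = 167.6 → 168
rgb(82, 189, 168) = #52bda8.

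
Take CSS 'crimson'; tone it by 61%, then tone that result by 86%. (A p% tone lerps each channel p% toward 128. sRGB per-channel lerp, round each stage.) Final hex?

CSS crimson is rgb(220, 20, 60).
A 61% tone moves each channel 61% toward 128:
  R: 220 + 0.61×(128−220) = 220 − 56.12 = 163.88 → 164
  G: 20 + 0.61×(128−20) = 20 + 65.88 = 85.88 → 86
  B: 60 + 0.61×(128−60) = 60 + 41.48 = 101.48 → 101
After the tone: rgb(164, 86, 101) = #A45665.
An 86% tone moves each channel 86% toward 128:
  R: 164 − 30.96 = 133.04 → 133
  G: 86 + 0.86×(128−86) = 86 + 36.12 = 122.12 → 122
  B: 101 + 23.22 = 124.22 → 124
rgb(133, 122, 124) = #857A7C.

#857A7C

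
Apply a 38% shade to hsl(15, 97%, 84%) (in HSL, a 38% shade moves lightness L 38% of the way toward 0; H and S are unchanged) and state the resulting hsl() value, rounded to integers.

L moves 38% from 84 toward 0: 84 − 31.92 = 52.08 → 52.
H and S are unchanged.

hsl(15, 97%, 52%)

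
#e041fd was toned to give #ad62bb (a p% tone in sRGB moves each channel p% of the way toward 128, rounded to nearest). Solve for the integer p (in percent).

#e041fd is rgb(224, 65, 253); #ad62bb is rgb(173, 98, 187).
On the B channel (widest range): 187 ≈ 253 + (p/100)(128 − 253), so p ≈ 100×(187 − 253)/(128 − 253) = -6600/-125 = 52.80.
p = 53 reproduces all three channels after rounding.

53%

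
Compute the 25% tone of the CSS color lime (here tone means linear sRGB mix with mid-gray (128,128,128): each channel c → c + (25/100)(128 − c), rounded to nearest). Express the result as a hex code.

CSS lime is rgb(0, 255, 0).
A 25% tone moves each channel 25% toward 128:
  R: 0 + 0.25×(128−0) = 0 + 32 = 32 → 32
  G: 255 + 0.25×(128−255) = 255 − 31.75 = 223.25 → 223
  B: 0 + 0.25×(128−0) = 0 + 32 = 32 → 32
rgb(32, 223, 32) = #20DF20.

#20DF20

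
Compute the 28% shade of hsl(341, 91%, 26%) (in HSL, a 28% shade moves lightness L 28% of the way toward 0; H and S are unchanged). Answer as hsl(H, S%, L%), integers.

L moves 28% from 26 toward 0: 26 − 7.28 = 18.72 → 19.
H and S are unchanged.

hsl(341, 91%, 19%)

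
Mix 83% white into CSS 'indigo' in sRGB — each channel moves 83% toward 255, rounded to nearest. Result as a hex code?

#e0d4ea

CSS indigo is rgb(75, 0, 130).
Per channel, c → c + 0.83(255 − c):
  R: 75 + 0.83×(255−75) = 75 + 149.4 = 224.4 → 224
  G: 0 + 0.83×(255−0) = 0 + 211.65 = 211.65 → 212
  B: 130 + 103.75 = 233.75 → 234
rgb(224, 212, 234) = #e0d4ea.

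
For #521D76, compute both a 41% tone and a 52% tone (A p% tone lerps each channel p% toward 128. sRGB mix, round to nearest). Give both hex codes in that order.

#65467A, #6A507B

#521D76 is rgb(82, 29, 118).
41% tone:
  R: 82 + 0.41×(128−82) = 82 + 18.86 = 100.86 → 101
  G: 29 + 40.59 = 69.59 → 70
  B: 118 + 0.41×(128−118) = 118 + 4.1 = 122.1 → 122
  → #65467A
52% tone:
  R: 82 + 0.52×(128−82) = 82 + 23.92 = 105.92 → 106
  G: 29 + 51.48 = 80.48 → 80
  B: 118 + 5.2 = 123.2 → 123
  → #6A507B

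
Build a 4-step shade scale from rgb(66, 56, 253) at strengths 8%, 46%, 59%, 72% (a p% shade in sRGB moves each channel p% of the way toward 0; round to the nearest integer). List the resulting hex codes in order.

#3d34e9, #241e89, #1b1768, #121047

8%: (66 − 5.28 = 60.72→61, 56 − 4.48 = 51.52→52, 253 − 20.24 = 232.76→233) → #3d34e9
46%: (66 − 30.36 = 35.64→36, 56 − 25.76 = 30.24→30, 253 − 116.38 = 136.62→137) → #241e89
59%: (66 − 38.94 = 27.06→27, 56 − 33.04 = 22.96→23, 253 − 149.27 = 103.73→104) → #1b1768
72%: (66 − 47.52 = 18.48→18, 56 − 40.32 = 15.68→16, 253 − 182.16 = 70.84→71) → #121047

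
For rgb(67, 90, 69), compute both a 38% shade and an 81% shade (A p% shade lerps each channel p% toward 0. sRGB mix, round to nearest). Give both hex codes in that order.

38% shade:
  R: 67 + 0.38×(0−67) = 67 − 25.46 = 41.54 → 42
  G: 90 + 0.38×(0−90) = 90 − 34.2 = 55.8 → 56
  B: 69 + 0.38×(0−69) = 69 − 26.22 = 42.78 → 43
  → #2A382B
81% shade:
  R: 67 + 0.81×(0−67) = 67 − 54.27 = 12.73 → 13
  G: 90 + 0.81×(0−90) = 90 − 72.9 = 17.1 → 17
  B: 69 − 55.89 = 13.11 → 13
  → #0D110D

#2A382B, #0D110D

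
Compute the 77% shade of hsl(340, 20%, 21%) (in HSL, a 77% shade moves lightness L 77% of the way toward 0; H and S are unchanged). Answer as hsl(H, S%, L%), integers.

L moves 77% from 21 toward 0: 21 − 16.17 = 4.83 → 5.
H and S are unchanged.

hsl(340, 20%, 5%)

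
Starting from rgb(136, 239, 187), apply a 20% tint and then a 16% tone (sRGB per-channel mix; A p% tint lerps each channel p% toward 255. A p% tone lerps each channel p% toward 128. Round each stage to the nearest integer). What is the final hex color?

Per channel, c → c + 0.2(255 − c):
  R: 136 + 0.2×(255−136) = 136 + 23.8 = 159.8 → 160
  G: 239 + 3.2 = 242.2 → 242
  B: 187 + 0.2×(255−187) = 187 + 13.6 = 200.6 → 201
After the tint: rgb(160, 242, 201) = #A0F2C9.
Per channel, c → c + 0.16(128 − c):
  R: 160 + 0.16×(128−160) = 160 − 5.12 = 154.88 → 155
  G: 242 − 18.24 = 223.76 → 224
  B: 201 − 11.68 = 189.32 → 189
rgb(155, 224, 189) = #9BE0BD.

#9BE0BD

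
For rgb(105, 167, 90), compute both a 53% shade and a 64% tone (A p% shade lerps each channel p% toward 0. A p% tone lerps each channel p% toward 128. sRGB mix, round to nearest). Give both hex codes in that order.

#314E2A, #788E72

53% shade:
  R: 105 + 0.53×(0−105) = 105 − 55.65 = 49.35 → 49
  G: 167 + 0.53×(0−167) = 167 − 88.51 = 78.49 → 78
  B: 90 − 47.7 = 42.3 → 42
  → #314E2A
64% tone:
  R: 105 + 0.64×(128−105) = 105 + 14.72 = 119.72 → 120
  G: 167 − 24.96 = 142.04 → 142
  B: 90 + 24.32 = 114.32 → 114
  → #788E72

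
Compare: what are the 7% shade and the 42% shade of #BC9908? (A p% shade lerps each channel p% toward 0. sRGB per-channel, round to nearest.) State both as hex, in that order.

#BC9908 is rgb(188, 153, 8).
7% shade:
  R: 188 + 0.07×(0−188) = 188 − 13.16 = 174.84 → 175
  G: 153 − 10.71 = 142.29 → 142
  B: 8 − 0.56 = 7.44 → 7
  → #AF8E07
42% shade:
  R: 188 − 78.96 = 109.04 → 109
  G: 153 − 64.26 = 88.74 → 89
  B: 8 + 0.42×(0−8) = 8 − 3.36 = 4.64 → 5
  → #6D5905

#AF8E07, #6D5905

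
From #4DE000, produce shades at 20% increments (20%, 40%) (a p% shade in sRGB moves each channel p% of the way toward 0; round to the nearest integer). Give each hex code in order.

#3EB300, #2E8600

#4DE000 is rgb(77, 224, 0).
20%: (77 − 15.4 = 61.6→62, 224 − 44.8 = 179.2→179, 0→0) → #3EB300
40%: (77 − 30.8 = 46.2→46, 224 − 89.6 = 134.4→134, 0→0) → #2E8600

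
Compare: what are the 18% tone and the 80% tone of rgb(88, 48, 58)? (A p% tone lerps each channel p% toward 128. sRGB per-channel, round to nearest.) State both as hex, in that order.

18% tone:
  R: 88 + 0.18×(128−88) = 88 + 7.2 = 95.2 → 95
  G: 48 + 14.4 = 62.4 → 62
  B: 58 + 0.18×(128−58) = 58 + 12.6 = 70.6 → 71
  → #5f3e47
80% tone:
  R: 88 + 32 = 120 → 120
  G: 48 + 64 = 112 → 112
  B: 58 + 56 = 114 → 114
  → #787072

#5f3e47, #787072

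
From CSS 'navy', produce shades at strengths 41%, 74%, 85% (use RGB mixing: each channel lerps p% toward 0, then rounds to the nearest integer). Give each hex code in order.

#00004c, #000021, #000013

CSS navy is rgb(0, 0, 128).
41%: (0→0, 0→0, 128 − 52.48 = 75.52→76) → #00004c
74%: (0→0, 0→0, 128 − 94.72 = 33.28→33) → #000021
85%: (0→0, 0→0, 128 − 108.8 = 19.2→19) → #000013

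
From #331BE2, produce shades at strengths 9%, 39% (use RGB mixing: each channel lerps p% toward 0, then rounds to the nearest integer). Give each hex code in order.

#2E19CE, #1F108A

#331BE2 is rgb(51, 27, 226).
9%: (51 − 4.59 = 46.41→46, 27 − 2.43 = 24.57→25, 226 − 20.34 = 205.66→206) → #2E19CE
39%: (51 − 19.89 = 31.11→31, 27 − 10.53 = 16.47→16, 226 − 88.14 = 137.86→138) → #1F108A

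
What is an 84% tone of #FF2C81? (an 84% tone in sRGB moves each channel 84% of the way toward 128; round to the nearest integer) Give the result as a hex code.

#FF2C81 is rgb(255, 44, 129).
Per channel, c → c + 0.84(128 − c):
  R: 255 + 0.84×(128−255) = 255 − 106.68 = 148.32 → 148
  G: 44 + 70.56 = 114.56 → 115
  B: 129 − 0.84 = 128.16 → 128
rgb(148, 115, 128) = #947380.

#947380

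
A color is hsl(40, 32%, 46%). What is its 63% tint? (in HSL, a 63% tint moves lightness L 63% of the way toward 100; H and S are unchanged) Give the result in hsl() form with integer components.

hsl(40, 32%, 80%)

L moves 63% from 46 toward 100: 46 + 34.02 = 80.02 → 80.
H and S are unchanged.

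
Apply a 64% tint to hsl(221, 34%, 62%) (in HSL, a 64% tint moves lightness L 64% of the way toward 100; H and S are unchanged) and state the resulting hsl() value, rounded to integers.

hsl(221, 34%, 86%)

L moves 64% from 62 toward 100: 62 + 24.32 = 86.32 → 86.
H and S are unchanged.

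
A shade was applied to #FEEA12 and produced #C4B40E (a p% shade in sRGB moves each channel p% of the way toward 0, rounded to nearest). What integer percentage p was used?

23%

#FEEA12 is rgb(254, 234, 18); #C4B40E is rgb(196, 180, 14).
On the R channel (widest range): 196 ≈ 254 + (p/100)(0 − 254), so p ≈ 100×(196 − 254)/(0 − 254) = -5800/-254 = 22.83.
p = 23 reproduces all three channels after rounding.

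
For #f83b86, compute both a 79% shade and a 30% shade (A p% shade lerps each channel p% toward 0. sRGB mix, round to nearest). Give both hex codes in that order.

#f83b86 is rgb(248, 59, 134).
79% shade:
  R: 248 + 0.79×(0−248) = 248 − 195.92 = 52.08 → 52
  G: 59 + 0.79×(0−59) = 59 − 46.61 = 12.39 → 12
  B: 134 + 0.79×(0−134) = 134 − 105.86 = 28.14 → 28
  → #340c1c
30% shade:
  R: 248 + 0.3×(0−248) = 248 − 74.4 = 173.6 → 174
  G: 59 + 0.3×(0−59) = 59 − 17.7 = 41.3 → 41
  B: 134 + 0.3×(0−134) = 134 − 40.2 = 93.8 → 94
  → #ae295e

#340c1c, #ae295e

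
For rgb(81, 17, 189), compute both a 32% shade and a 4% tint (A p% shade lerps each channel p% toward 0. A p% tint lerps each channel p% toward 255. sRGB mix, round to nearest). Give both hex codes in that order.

#370C81, #581BC0

32% shade:
  R: 81 − 25.92 = 55.08 → 55
  G: 17 − 5.44 = 11.56 → 12
  B: 189 − 60.48 = 128.52 → 129
  → #370C81
4% tint:
  R: 81 + 6.96 = 87.96 → 88
  G: 17 + 9.52 = 26.52 → 27
  B: 189 + 0.04×(255−189) = 189 + 2.64 = 191.64 → 192
  → #581BC0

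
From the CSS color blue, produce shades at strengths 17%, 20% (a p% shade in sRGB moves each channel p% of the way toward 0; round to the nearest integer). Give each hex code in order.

#0000D4, #0000CC

CSS blue is rgb(0, 0, 255).
17%: (0→0, 0→0, 255 − 43.35 = 211.65→212) → #0000D4
20%: (0→0, 0→0, 255 − 51 = 204→204) → #0000CC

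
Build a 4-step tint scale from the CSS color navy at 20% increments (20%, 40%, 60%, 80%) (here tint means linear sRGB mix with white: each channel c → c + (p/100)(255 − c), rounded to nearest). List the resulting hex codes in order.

#333399, #6666B3, #9999CC, #CCCCE6

CSS navy is rgb(0, 0, 128).
20%: (0 + 51 = 51→51, 0 + 51 = 51→51, 128 + 25.4 = 153.4→153) → #333399
40%: (0 + 102 = 102→102, 0 + 102 = 102→102, 128 + 50.8 = 178.8→179) → #6666B3
60%: (0 + 153 = 153→153, 0 + 153 = 153→153, 128 + 76.2 = 204.2→204) → #9999CC
80%: (0 + 204 = 204→204, 0 + 204 = 204→204, 128 + 101.6 = 229.6→230) → #CCCCE6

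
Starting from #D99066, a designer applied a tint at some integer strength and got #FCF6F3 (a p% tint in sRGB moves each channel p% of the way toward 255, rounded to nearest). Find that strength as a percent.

#D99066 is rgb(217, 144, 102); #FCF6F3 is rgb(252, 246, 243).
On the B channel (widest range): 243 ≈ 102 + (p/100)(255 − 102), so p ≈ 100×(243 − 102)/(255 − 102) = 14100/153 = 92.16.
p = 92 reproduces all three channels after rounding.

92%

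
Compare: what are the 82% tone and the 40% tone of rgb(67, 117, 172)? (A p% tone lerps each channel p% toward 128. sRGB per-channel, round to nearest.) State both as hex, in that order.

#757E88, #5B799A

82% tone:
  R: 67 + 0.82×(128−67) = 67 + 50.02 = 117.02 → 117
  G: 117 + 9.02 = 126.02 → 126
  B: 172 + 0.82×(128−172) = 172 − 36.08 = 135.92 → 136
  → #757E88
40% tone:
  R: 67 + 24.4 = 91.4 → 91
  G: 117 + 0.4×(128−117) = 117 + 4.4 = 121.4 → 121
  B: 172 + 0.4×(128−172) = 172 − 17.6 = 154.4 → 154
  → #5B799A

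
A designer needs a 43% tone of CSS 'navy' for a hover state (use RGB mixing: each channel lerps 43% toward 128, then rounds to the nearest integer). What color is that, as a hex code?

#373780

CSS navy is rgb(0, 0, 128).
Per channel, c → c + 0.43(128 − c):
  R: 0 + 0.43×(128−0) = 0 + 55.04 = 55.04 → 55
  G: 0 + 55.04 = 55.04 → 55
  B: 128 + 0 = 128 → 128
rgb(55, 55, 128) = #373780.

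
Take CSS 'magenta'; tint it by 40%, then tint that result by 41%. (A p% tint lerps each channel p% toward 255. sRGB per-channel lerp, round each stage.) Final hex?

CSS magenta is rgb(255, 0, 255).
Per channel, c → c + 0.4(255 − c):
  R: 255 + 0.4×(255−255) = 255 + 0 = 255 → 255
  G: 0 + 102 = 102 → 102
  B: 255 + 0.4×(255−255) = 255 + 0 = 255 → 255
After the tint: rgb(255, 102, 255) = #ff66ff.
Per channel, c → c + 0.41(255 − c):
  R: 255 + 0 = 255 → 255
  G: 102 + 0.41×(255−102) = 102 + 62.73 = 164.73 → 165
  B: 255 + 0 = 255 → 255
rgb(255, 165, 255) = #ffa5ff.

#ffa5ff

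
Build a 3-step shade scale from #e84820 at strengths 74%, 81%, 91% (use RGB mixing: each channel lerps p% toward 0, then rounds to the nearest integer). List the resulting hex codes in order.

#3c1308, #2c0e06, #150603

#e84820 is rgb(232, 72, 32).
74%: (232 − 171.68 = 60.32→60, 72 − 53.28 = 18.72→19, 32 − 23.68 = 8.32→8) → #3c1308
81%: (232 − 187.92 = 44.08→44, 72 − 58.32 = 13.68→14, 32 − 25.92 = 6.08→6) → #2c0e06
91%: (232 − 211.12 = 20.88→21, 72 − 65.52 = 6.48→6, 32 − 29.12 = 2.88→3) → #150603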